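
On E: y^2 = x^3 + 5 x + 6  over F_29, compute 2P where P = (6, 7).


Doubling: s = (3 x1^2 + a) / (2 y1)
s = (3*6^2 + 5) / (2*7) mod 29 = 6
x3 = s^2 - 2 x1 mod 29 = 6^2 - 2*6 = 24
y3 = s (x1 - x3) - y1 mod 29 = 6 * (6 - 24) - 7 = 1

2P = (24, 1)


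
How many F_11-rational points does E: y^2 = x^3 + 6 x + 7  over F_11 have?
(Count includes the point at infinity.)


For each x in F_11, count y with y^2 = x^3 + 6 x + 7 mod 11:
  x = 1: RHS = 3, y in [5, 6]  -> 2 point(s)
  x = 2: RHS = 5, y in [4, 7]  -> 2 point(s)
  x = 9: RHS = 9, y in [3, 8]  -> 2 point(s)
  x = 10: RHS = 0, y in [0]  -> 1 point(s)
Affine points: 7. Add the point at infinity: total = 8.

#E(F_11) = 8


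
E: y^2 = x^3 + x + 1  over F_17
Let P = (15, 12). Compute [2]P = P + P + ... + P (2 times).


k = 2 = 10_2 (binary, LSB first: 01)
Double-and-add from P = (15, 12):
  bit 0 = 0: acc unchanged = O
  bit 1 = 1: acc = O + (13, 16) = (13, 16)

2P = (13, 16)


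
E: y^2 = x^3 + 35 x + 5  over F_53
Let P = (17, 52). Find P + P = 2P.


Doubling: s = (3 x1^2 + a) / (2 y1)
s = (3*17^2 + 35) / (2*52) mod 53 = 26
x3 = s^2 - 2 x1 mod 53 = 26^2 - 2*17 = 6
y3 = s (x1 - x3) - y1 mod 53 = 26 * (17 - 6) - 52 = 22

2P = (6, 22)


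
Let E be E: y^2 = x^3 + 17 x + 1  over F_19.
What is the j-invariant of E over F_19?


Delta = -16(4 a^3 + 27 b^2) mod 19 = 4
-1728 * (4 a)^3 = -1728 * (4*17)^3 mod 19 = 1
j = 1 * 4^(-1) mod 19 = 5

j = 5 (mod 19)


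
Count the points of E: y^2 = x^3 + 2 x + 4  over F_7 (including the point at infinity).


For each x in F_7, count y with y^2 = x^3 + 2 x + 4 mod 7:
  x = 0: RHS = 4, y in [2, 5]  -> 2 point(s)
  x = 1: RHS = 0, y in [0]  -> 1 point(s)
  x = 2: RHS = 2, y in [3, 4]  -> 2 point(s)
  x = 3: RHS = 2, y in [3, 4]  -> 2 point(s)
  x = 6: RHS = 1, y in [1, 6]  -> 2 point(s)
Affine points: 9. Add the point at infinity: total = 10.

#E(F_7) = 10


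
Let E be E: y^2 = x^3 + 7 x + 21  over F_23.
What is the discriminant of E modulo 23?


4 a^3 + 27 b^2 = 4*7^3 + 27*21^2 = 1372 + 11907 = 13279
Delta = -16 * (13279) = -212464
Delta mod 23 = 10

Delta = 10 (mod 23)


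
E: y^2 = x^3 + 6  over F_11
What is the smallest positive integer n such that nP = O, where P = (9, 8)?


Compute successive multiples of P until we hit O:
  1P = (9, 8)
  2P = (8, 1)
  3P = (10, 7)
  4P = (4, 9)
  5P = (2, 6)
  6P = (3, 0)
  7P = (2, 5)
  8P = (4, 2)
  ... (continuing to 12P)
  12P = O

ord(P) = 12


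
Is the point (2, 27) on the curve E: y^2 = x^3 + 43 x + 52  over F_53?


Check whether y^2 = x^3 + 43 x + 52 (mod 53) for (x, y) = (2, 27).
LHS: y^2 = 27^2 mod 53 = 40
RHS: x^3 + 43 x + 52 = 2^3 + 43*2 + 52 mod 53 = 40
LHS = RHS

Yes, on the curve


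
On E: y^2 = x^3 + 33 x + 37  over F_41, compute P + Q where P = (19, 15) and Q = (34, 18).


P != Q, so use the chord formula.
s = (y2 - y1) / (x2 - x1) = (3) / (15) mod 41 = 33
x3 = s^2 - x1 - x2 mod 41 = 33^2 - 19 - 34 = 11
y3 = s (x1 - x3) - y1 mod 41 = 33 * (19 - 11) - 15 = 3

P + Q = (11, 3)


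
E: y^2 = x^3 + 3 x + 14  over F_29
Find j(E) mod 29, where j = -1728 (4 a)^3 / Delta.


Delta = -16(4 a^3 + 27 b^2) mod 29 = 20
-1728 * (4 a)^3 = -1728 * (4*3)^3 mod 29 = 1
j = 1 * 20^(-1) mod 29 = 16

j = 16 (mod 29)


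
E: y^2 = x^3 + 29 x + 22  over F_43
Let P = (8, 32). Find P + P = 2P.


Doubling: s = (3 x1^2 + a) / (2 y1)
s = (3*8^2 + 29) / (2*32) mod 43 = 31
x3 = s^2 - 2 x1 mod 43 = 31^2 - 2*8 = 42
y3 = s (x1 - x3) - y1 mod 43 = 31 * (8 - 42) - 32 = 32

2P = (42, 32)


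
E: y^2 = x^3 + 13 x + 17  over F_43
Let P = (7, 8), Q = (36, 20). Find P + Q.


P != Q, so use the chord formula.
s = (y2 - y1) / (x2 - x1) = (12) / (29) mod 43 = 36
x3 = s^2 - x1 - x2 mod 43 = 36^2 - 7 - 36 = 6
y3 = s (x1 - x3) - y1 mod 43 = 36 * (7 - 6) - 8 = 28

P + Q = (6, 28)


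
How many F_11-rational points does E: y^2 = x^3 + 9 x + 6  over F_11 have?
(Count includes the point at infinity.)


For each x in F_11, count y with y^2 = x^3 + 9 x + 6 mod 11:
  x = 1: RHS = 5, y in [4, 7]  -> 2 point(s)
  x = 3: RHS = 5, y in [4, 7]  -> 2 point(s)
  x = 5: RHS = 0, y in [0]  -> 1 point(s)
  x = 6: RHS = 1, y in [1, 10]  -> 2 point(s)
  x = 7: RHS = 5, y in [4, 7]  -> 2 point(s)
Affine points: 9. Add the point at infinity: total = 10.

#E(F_11) = 10


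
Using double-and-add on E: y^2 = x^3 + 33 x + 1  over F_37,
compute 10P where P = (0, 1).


k = 10 = 1010_2 (binary, LSB first: 0101)
Double-and-add from P = (0, 1):
  bit 0 = 0: acc unchanged = O
  bit 1 = 1: acc = O + (4, 7) = (4, 7)
  bit 2 = 0: acc unchanged = (4, 7)
  bit 3 = 1: acc = (4, 7) + (9, 18) = (17, 31)

10P = (17, 31)


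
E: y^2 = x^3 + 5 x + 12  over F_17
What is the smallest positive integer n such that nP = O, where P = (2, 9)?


Compute successive multiples of P until we hit O:
  1P = (2, 9)
  2P = (13, 8)
  3P = (11, 15)
  4P = (12, 7)
  5P = (1, 1)
  6P = (10, 12)
  7P = (7, 4)
  8P = (9, 15)
  ... (continuing to 21P)
  21P = O

ord(P) = 21


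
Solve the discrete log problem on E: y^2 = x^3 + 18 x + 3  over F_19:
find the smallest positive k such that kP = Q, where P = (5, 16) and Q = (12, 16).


Enumerate multiples of P until we hit Q = (12, 16):
  1P = (5, 16)
  2P = (7, 15)
  3P = (12, 16)
Match found at i = 3.

k = 3


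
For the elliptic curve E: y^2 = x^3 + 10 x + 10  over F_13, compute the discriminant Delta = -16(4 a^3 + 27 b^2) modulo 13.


4 a^3 + 27 b^2 = 4*10^3 + 27*10^2 = 4000 + 2700 = 6700
Delta = -16 * (6700) = -107200
Delta mod 13 = 11

Delta = 11 (mod 13)


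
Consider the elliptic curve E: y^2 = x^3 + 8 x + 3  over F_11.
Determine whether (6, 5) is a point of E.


Check whether y^2 = x^3 + 8 x + 3 (mod 11) for (x, y) = (6, 5).
LHS: y^2 = 5^2 mod 11 = 3
RHS: x^3 + 8 x + 3 = 6^3 + 8*6 + 3 mod 11 = 3
LHS = RHS

Yes, on the curve


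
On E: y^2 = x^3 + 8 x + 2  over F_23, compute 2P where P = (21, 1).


Doubling: s = (3 x1^2 + a) / (2 y1)
s = (3*21^2 + 8) / (2*1) mod 23 = 10
x3 = s^2 - 2 x1 mod 23 = 10^2 - 2*21 = 12
y3 = s (x1 - x3) - y1 mod 23 = 10 * (21 - 12) - 1 = 20

2P = (12, 20)


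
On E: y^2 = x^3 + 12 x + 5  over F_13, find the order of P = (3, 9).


Compute successive multiples of P until we hit O:
  1P = (3, 9)
  2P = (7, 4)
  3P = (7, 9)
  4P = (3, 4)
  5P = O

ord(P) = 5


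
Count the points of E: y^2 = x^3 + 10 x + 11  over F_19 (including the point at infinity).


For each x in F_19, count y with y^2 = x^3 + 10 x + 11 mod 19:
  x = 0: RHS = 11, y in [7, 12]  -> 2 point(s)
  x = 2: RHS = 1, y in [1, 18]  -> 2 point(s)
  x = 3: RHS = 11, y in [7, 12]  -> 2 point(s)
  x = 4: RHS = 1, y in [1, 18]  -> 2 point(s)
  x = 7: RHS = 6, y in [5, 14]  -> 2 point(s)
  x = 10: RHS = 9, y in [3, 16]  -> 2 point(s)
  x = 12: RHS = 16, y in [4, 15]  -> 2 point(s)
  x = 13: RHS = 1, y in [1, 18]  -> 2 point(s)
  x = 14: RHS = 7, y in [8, 11]  -> 2 point(s)
  x = 16: RHS = 11, y in [7, 12]  -> 2 point(s)
  x = 18: RHS = 0, y in [0]  -> 1 point(s)
Affine points: 21. Add the point at infinity: total = 22.

#E(F_19) = 22


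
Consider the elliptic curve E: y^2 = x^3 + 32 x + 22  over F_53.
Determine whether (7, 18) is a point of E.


Check whether y^2 = x^3 + 32 x + 22 (mod 53) for (x, y) = (7, 18).
LHS: y^2 = 18^2 mod 53 = 6
RHS: x^3 + 32 x + 22 = 7^3 + 32*7 + 22 mod 53 = 6
LHS = RHS

Yes, on the curve


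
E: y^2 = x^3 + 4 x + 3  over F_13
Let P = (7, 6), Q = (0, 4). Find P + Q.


P != Q, so use the chord formula.
s = (y2 - y1) / (x2 - x1) = (11) / (6) mod 13 = 4
x3 = s^2 - x1 - x2 mod 13 = 4^2 - 7 - 0 = 9
y3 = s (x1 - x3) - y1 mod 13 = 4 * (7 - 9) - 6 = 12

P + Q = (9, 12)


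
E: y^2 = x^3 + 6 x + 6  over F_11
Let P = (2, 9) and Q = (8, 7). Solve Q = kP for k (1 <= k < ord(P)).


Enumerate multiples of P until we hit Q = (8, 7):
  1P = (2, 9)
  2P = (8, 7)
Match found at i = 2.

k = 2


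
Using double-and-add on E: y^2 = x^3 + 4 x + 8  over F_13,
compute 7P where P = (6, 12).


k = 7 = 111_2 (binary, LSB first: 111)
Double-and-add from P = (6, 12):
  bit 0 = 1: acc = O + (6, 12) = (6, 12)
  bit 1 = 1: acc = (6, 12) + (4, 6) = (12, 9)
  bit 2 = 1: acc = (12, 9) + (5, 7) = (12, 4)

7P = (12, 4)


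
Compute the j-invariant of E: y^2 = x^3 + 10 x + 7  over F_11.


Delta = -16(4 a^3 + 27 b^2) mod 11 = 5
-1728 * (4 a)^3 = -1728 * (4*10)^3 mod 11 = 9
j = 9 * 5^(-1) mod 11 = 4

j = 4 (mod 11)


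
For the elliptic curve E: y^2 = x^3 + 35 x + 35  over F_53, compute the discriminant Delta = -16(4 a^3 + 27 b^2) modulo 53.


4 a^3 + 27 b^2 = 4*35^3 + 27*35^2 = 171500 + 33075 = 204575
Delta = -16 * (204575) = -3273200
Delta mod 53 = 27

Delta = 27 (mod 53)


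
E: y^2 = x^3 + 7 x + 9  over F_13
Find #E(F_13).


For each x in F_13, count y with y^2 = x^3 + 7 x + 9 mod 13:
  x = 0: RHS = 9, y in [3, 10]  -> 2 point(s)
  x = 1: RHS = 4, y in [2, 11]  -> 2 point(s)
  x = 4: RHS = 10, y in [6, 7]  -> 2 point(s)
  x = 5: RHS = 0, y in [0]  -> 1 point(s)
  x = 10: RHS = 0, y in [0]  -> 1 point(s)
  x = 11: RHS = 0, y in [0]  -> 1 point(s)
  x = 12: RHS = 1, y in [1, 12]  -> 2 point(s)
Affine points: 11. Add the point at infinity: total = 12.

#E(F_13) = 12


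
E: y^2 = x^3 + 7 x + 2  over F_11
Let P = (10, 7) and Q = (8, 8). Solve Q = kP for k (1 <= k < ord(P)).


Enumerate multiples of P until we hit Q = (8, 8):
  1P = (10, 7)
  2P = (7, 3)
  3P = (8, 3)
  4P = (8, 8)
Match found at i = 4.

k = 4


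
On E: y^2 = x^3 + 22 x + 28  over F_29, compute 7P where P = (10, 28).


k = 7 = 111_2 (binary, LSB first: 111)
Double-and-add from P = (10, 28):
  bit 0 = 1: acc = O + (10, 28) = (10, 28)
  bit 1 = 1: acc = (10, 28) + (4, 21) = (22, 16)
  bit 2 = 1: acc = (22, 16) + (27, 18) = (8, 7)

7P = (8, 7)


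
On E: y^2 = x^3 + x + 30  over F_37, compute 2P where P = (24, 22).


Doubling: s = (3 x1^2 + a) / (2 y1)
s = (3*24^2 + 1) / (2*22) mod 37 = 25
x3 = s^2 - 2 x1 mod 37 = 25^2 - 2*24 = 22
y3 = s (x1 - x3) - y1 mod 37 = 25 * (24 - 22) - 22 = 28

2P = (22, 28)


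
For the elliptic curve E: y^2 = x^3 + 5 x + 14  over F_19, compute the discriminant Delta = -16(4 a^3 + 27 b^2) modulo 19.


4 a^3 + 27 b^2 = 4*5^3 + 27*14^2 = 500 + 5292 = 5792
Delta = -16 * (5792) = -92672
Delta mod 19 = 10

Delta = 10 (mod 19)


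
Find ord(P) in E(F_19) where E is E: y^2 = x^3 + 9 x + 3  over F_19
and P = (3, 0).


Compute successive multiples of P until we hit O:
  1P = (3, 0)
  2P = O

ord(P) = 2


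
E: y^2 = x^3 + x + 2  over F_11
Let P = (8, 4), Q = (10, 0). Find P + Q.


P != Q, so use the chord formula.
s = (y2 - y1) / (x2 - x1) = (7) / (2) mod 11 = 9
x3 = s^2 - x1 - x2 mod 11 = 9^2 - 8 - 10 = 8
y3 = s (x1 - x3) - y1 mod 11 = 9 * (8 - 8) - 4 = 7

P + Q = (8, 7)


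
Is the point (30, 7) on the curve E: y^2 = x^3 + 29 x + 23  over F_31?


Check whether y^2 = x^3 + 29 x + 23 (mod 31) for (x, y) = (30, 7).
LHS: y^2 = 7^2 mod 31 = 18
RHS: x^3 + 29 x + 23 = 30^3 + 29*30 + 23 mod 31 = 24
LHS != RHS

No, not on the curve


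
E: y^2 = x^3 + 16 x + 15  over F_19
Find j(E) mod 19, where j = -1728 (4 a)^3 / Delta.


Delta = -16(4 a^3 + 27 b^2) mod 19 = 3
-1728 * (4 a)^3 = -1728 * (4*16)^3 mod 19 = 1
j = 1 * 3^(-1) mod 19 = 13

j = 13 (mod 19)


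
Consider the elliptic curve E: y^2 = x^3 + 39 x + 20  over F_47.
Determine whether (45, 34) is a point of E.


Check whether y^2 = x^3 + 39 x + 20 (mod 47) for (x, y) = (45, 34).
LHS: y^2 = 34^2 mod 47 = 28
RHS: x^3 + 39 x + 20 = 45^3 + 39*45 + 20 mod 47 = 28
LHS = RHS

Yes, on the curve


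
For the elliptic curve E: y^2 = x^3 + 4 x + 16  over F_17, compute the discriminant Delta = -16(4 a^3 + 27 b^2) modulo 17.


4 a^3 + 27 b^2 = 4*4^3 + 27*16^2 = 256 + 6912 = 7168
Delta = -16 * (7168) = -114688
Delta mod 17 = 11

Delta = 11 (mod 17)


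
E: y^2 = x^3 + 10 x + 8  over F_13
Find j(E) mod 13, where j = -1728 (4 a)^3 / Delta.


Delta = -16(4 a^3 + 27 b^2) mod 13 = 2
-1728 * (4 a)^3 = -1728 * (4*10)^3 mod 13 = 1
j = 1 * 2^(-1) mod 13 = 7

j = 7 (mod 13)


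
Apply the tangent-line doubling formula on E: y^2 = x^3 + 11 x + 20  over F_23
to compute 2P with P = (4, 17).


Doubling: s = (3 x1^2 + a) / (2 y1)
s = (3*4^2 + 11) / (2*17) mod 23 = 20
x3 = s^2 - 2 x1 mod 23 = 20^2 - 2*4 = 1
y3 = s (x1 - x3) - y1 mod 23 = 20 * (4 - 1) - 17 = 20

2P = (1, 20)


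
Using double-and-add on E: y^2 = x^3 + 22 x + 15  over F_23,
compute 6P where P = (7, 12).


k = 6 = 110_2 (binary, LSB first: 011)
Double-and-add from P = (7, 12):
  bit 0 = 0: acc unchanged = O
  bit 1 = 1: acc = O + (4, 12) = (4, 12)
  bit 2 = 1: acc = (4, 12) + (16, 22) = (12, 12)

6P = (12, 12)


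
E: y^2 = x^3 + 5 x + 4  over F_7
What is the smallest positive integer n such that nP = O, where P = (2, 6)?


Compute successive multiples of P until we hit O:
  1P = (2, 6)
  2P = (0, 5)
  3P = (0, 2)
  4P = (2, 1)
  5P = O

ord(P) = 5


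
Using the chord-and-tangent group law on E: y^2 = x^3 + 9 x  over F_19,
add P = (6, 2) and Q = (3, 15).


P != Q, so use the chord formula.
s = (y2 - y1) / (x2 - x1) = (13) / (16) mod 19 = 2
x3 = s^2 - x1 - x2 mod 19 = 2^2 - 6 - 3 = 14
y3 = s (x1 - x3) - y1 mod 19 = 2 * (6 - 14) - 2 = 1

P + Q = (14, 1)


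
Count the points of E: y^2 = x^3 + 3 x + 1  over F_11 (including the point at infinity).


For each x in F_11, count y with y^2 = x^3 + 3 x + 1 mod 11:
  x = 0: RHS = 1, y in [1, 10]  -> 2 point(s)
  x = 1: RHS = 5, y in [4, 7]  -> 2 point(s)
  x = 2: RHS = 4, y in [2, 9]  -> 2 point(s)
  x = 3: RHS = 4, y in [2, 9]  -> 2 point(s)
  x = 4: RHS = 0, y in [0]  -> 1 point(s)
  x = 5: RHS = 9, y in [3, 8]  -> 2 point(s)
  x = 6: RHS = 4, y in [2, 9]  -> 2 point(s)
  x = 8: RHS = 9, y in [3, 8]  -> 2 point(s)
  x = 9: RHS = 9, y in [3, 8]  -> 2 point(s)
Affine points: 17. Add the point at infinity: total = 18.

#E(F_11) = 18


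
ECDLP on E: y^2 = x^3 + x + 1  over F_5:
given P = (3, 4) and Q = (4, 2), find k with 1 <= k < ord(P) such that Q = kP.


Enumerate multiples of P until we hit Q = (4, 2):
  1P = (3, 4)
  2P = (0, 4)
  3P = (2, 1)
  4P = (4, 3)
  5P = (4, 2)
Match found at i = 5.

k = 5


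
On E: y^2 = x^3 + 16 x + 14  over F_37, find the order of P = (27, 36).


Compute successive multiples of P until we hit O:
  1P = (27, 36)
  2P = (9, 6)
  3P = (12, 26)
  4P = (19, 31)
  5P = (7, 32)
  6P = (6, 20)
  7P = (5, 16)
  8P = (15, 22)
  ... (continuing to 20P)
  20P = O

ord(P) = 20


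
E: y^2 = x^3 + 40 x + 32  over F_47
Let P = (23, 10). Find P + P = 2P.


Doubling: s = (3 x1^2 + a) / (2 y1)
s = (3*23^2 + 40) / (2*10) mod 47 = 32
x3 = s^2 - 2 x1 mod 47 = 32^2 - 2*23 = 38
y3 = s (x1 - x3) - y1 mod 47 = 32 * (23 - 38) - 10 = 27

2P = (38, 27)


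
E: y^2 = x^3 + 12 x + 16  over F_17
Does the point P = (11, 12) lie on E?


Check whether y^2 = x^3 + 12 x + 16 (mod 17) for (x, y) = (11, 12).
LHS: y^2 = 12^2 mod 17 = 8
RHS: x^3 + 12 x + 16 = 11^3 + 12*11 + 16 mod 17 = 0
LHS != RHS

No, not on the curve


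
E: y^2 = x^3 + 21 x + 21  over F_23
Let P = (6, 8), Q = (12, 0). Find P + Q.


P != Q, so use the chord formula.
s = (y2 - y1) / (x2 - x1) = (15) / (6) mod 23 = 14
x3 = s^2 - x1 - x2 mod 23 = 14^2 - 6 - 12 = 17
y3 = s (x1 - x3) - y1 mod 23 = 14 * (6 - 17) - 8 = 22

P + Q = (17, 22)


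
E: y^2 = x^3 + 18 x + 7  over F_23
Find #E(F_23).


For each x in F_23, count y with y^2 = x^3 + 18 x + 7 mod 23:
  x = 1: RHS = 3, y in [7, 16]  -> 2 point(s)
  x = 6: RHS = 9, y in [3, 20]  -> 2 point(s)
  x = 7: RHS = 16, y in [4, 19]  -> 2 point(s)
  x = 9: RHS = 1, y in [1, 22]  -> 2 point(s)
  x = 11: RHS = 18, y in [8, 15]  -> 2 point(s)
  x = 13: RHS = 0, y in [0]  -> 1 point(s)
  x = 14: RHS = 13, y in [6, 17]  -> 2 point(s)
  x = 15: RHS = 18, y in [8, 15]  -> 2 point(s)
  x = 19: RHS = 9, y in [3, 20]  -> 2 point(s)
  x = 20: RHS = 18, y in [8, 15]  -> 2 point(s)
  x = 21: RHS = 9, y in [3, 20]  -> 2 point(s)
Affine points: 21. Add the point at infinity: total = 22.

#E(F_23) = 22


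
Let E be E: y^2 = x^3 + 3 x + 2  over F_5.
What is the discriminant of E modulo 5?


4 a^3 + 27 b^2 = 4*3^3 + 27*2^2 = 108 + 108 = 216
Delta = -16 * (216) = -3456
Delta mod 5 = 4

Delta = 4 (mod 5)


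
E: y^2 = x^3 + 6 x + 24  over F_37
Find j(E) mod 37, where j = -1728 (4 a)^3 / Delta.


Delta = -16(4 a^3 + 27 b^2) mod 37 = 7
-1728 * (4 a)^3 = -1728 * (4*6)^3 mod 37 = 31
j = 31 * 7^(-1) mod 37 = 15

j = 15 (mod 37)


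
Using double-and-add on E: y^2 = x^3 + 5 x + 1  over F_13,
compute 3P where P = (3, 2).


k = 3 = 11_2 (binary, LSB first: 11)
Double-and-add from P = (3, 2):
  bit 0 = 1: acc = O + (3, 2) = (3, 2)
  bit 1 = 1: acc = (3, 2) + (6, 0) = (3, 11)

3P = (3, 11)


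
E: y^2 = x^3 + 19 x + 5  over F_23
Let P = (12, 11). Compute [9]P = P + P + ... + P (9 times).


k = 9 = 1001_2 (binary, LSB first: 1001)
Double-and-add from P = (12, 11):
  bit 0 = 1: acc = O + (12, 11) = (12, 11)
  bit 1 = 0: acc unchanged = (12, 11)
  bit 2 = 0: acc unchanged = (12, 11)
  bit 3 = 1: acc = (12, 11) + (16, 9) = (1, 18)

9P = (1, 18)


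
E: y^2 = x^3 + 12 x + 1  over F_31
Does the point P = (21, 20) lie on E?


Check whether y^2 = x^3 + 12 x + 1 (mod 31) for (x, y) = (21, 20).
LHS: y^2 = 20^2 mod 31 = 28
RHS: x^3 + 12 x + 1 = 21^3 + 12*21 + 1 mod 31 = 28
LHS = RHS

Yes, on the curve


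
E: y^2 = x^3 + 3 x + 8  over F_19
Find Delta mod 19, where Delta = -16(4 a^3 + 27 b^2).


4 a^3 + 27 b^2 = 4*3^3 + 27*8^2 = 108 + 1728 = 1836
Delta = -16 * (1836) = -29376
Delta mod 19 = 17

Delta = 17 (mod 19)


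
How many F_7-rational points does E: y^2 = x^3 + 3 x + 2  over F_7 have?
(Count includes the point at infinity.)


For each x in F_7, count y with y^2 = x^3 + 3 x + 2 mod 7:
  x = 0: RHS = 2, y in [3, 4]  -> 2 point(s)
  x = 2: RHS = 2, y in [3, 4]  -> 2 point(s)
  x = 4: RHS = 1, y in [1, 6]  -> 2 point(s)
  x = 5: RHS = 2, y in [3, 4]  -> 2 point(s)
Affine points: 8. Add the point at infinity: total = 9.

#E(F_7) = 9


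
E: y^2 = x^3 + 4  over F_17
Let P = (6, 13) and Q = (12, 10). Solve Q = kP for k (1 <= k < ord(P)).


Enumerate multiples of P until we hit Q = (12, 10):
  1P = (6, 13)
  2P = (13, 5)
  3P = (0, 2)
  4P = (12, 10)
Match found at i = 4.

k = 4


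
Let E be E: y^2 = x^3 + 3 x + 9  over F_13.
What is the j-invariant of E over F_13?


Delta = -16(4 a^3 + 27 b^2) mod 13 = 5
-1728 * (4 a)^3 = -1728 * (4*3)^3 mod 13 = 12
j = 12 * 5^(-1) mod 13 = 5

j = 5 (mod 13)


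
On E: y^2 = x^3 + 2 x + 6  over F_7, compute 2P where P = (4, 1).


Doubling: s = (3 x1^2 + a) / (2 y1)
s = (3*4^2 + 2) / (2*1) mod 7 = 4
x3 = s^2 - 2 x1 mod 7 = 4^2 - 2*4 = 1
y3 = s (x1 - x3) - y1 mod 7 = 4 * (4 - 1) - 1 = 4

2P = (1, 4)


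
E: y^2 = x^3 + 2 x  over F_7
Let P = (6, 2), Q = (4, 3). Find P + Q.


P != Q, so use the chord formula.
s = (y2 - y1) / (x2 - x1) = (1) / (5) mod 7 = 3
x3 = s^2 - x1 - x2 mod 7 = 3^2 - 6 - 4 = 6
y3 = s (x1 - x3) - y1 mod 7 = 3 * (6 - 6) - 2 = 5

P + Q = (6, 5)


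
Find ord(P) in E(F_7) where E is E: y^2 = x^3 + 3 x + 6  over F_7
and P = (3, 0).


Compute successive multiples of P until we hit O:
  1P = (3, 0)
  2P = O

ord(P) = 2


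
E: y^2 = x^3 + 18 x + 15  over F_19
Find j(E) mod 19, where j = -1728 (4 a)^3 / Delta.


Delta = -16(4 a^3 + 27 b^2) mod 19 = 11
-1728 * (4 a)^3 = -1728 * (4*18)^3 mod 19 = 12
j = 12 * 11^(-1) mod 19 = 8

j = 8 (mod 19)


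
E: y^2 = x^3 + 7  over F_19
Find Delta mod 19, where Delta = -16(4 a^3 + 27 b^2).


4 a^3 + 27 b^2 = 4*0^3 + 27*7^2 = 0 + 1323 = 1323
Delta = -16 * (1323) = -21168
Delta mod 19 = 17

Delta = 17 (mod 19)


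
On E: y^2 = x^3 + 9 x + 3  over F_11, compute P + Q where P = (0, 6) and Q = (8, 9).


P != Q, so use the chord formula.
s = (y2 - y1) / (x2 - x1) = (3) / (8) mod 11 = 10
x3 = s^2 - x1 - x2 mod 11 = 10^2 - 0 - 8 = 4
y3 = s (x1 - x3) - y1 mod 11 = 10 * (0 - 4) - 6 = 9

P + Q = (4, 9)


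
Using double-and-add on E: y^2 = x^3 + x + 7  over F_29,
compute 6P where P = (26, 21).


k = 6 = 110_2 (binary, LSB first: 011)
Double-and-add from P = (26, 21):
  bit 0 = 0: acc unchanged = O
  bit 1 = 1: acc = O + (0, 6) = (0, 6)
  bit 2 = 1: acc = (0, 6) + (28, 11) = (26, 8)

6P = (26, 8)


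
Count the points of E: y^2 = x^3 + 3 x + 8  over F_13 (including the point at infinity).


For each x in F_13, count y with y^2 = x^3 + 3 x + 8 mod 13:
  x = 1: RHS = 12, y in [5, 8]  -> 2 point(s)
  x = 2: RHS = 9, y in [3, 10]  -> 2 point(s)
  x = 9: RHS = 10, y in [6, 7]  -> 2 point(s)
  x = 12: RHS = 4, y in [2, 11]  -> 2 point(s)
Affine points: 8. Add the point at infinity: total = 9.

#E(F_13) = 9


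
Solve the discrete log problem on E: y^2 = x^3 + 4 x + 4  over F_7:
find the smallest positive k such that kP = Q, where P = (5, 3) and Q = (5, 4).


Enumerate multiples of P until we hit Q = (5, 4):
  1P = (5, 3)
  2P = (1, 3)
  3P = (1, 4)
  4P = (5, 4)
Match found at i = 4.

k = 4


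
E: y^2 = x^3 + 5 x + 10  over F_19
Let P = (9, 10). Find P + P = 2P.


Doubling: s = (3 x1^2 + a) / (2 y1)
s = (3*9^2 + 5) / (2*10) mod 19 = 1
x3 = s^2 - 2 x1 mod 19 = 1^2 - 2*9 = 2
y3 = s (x1 - x3) - y1 mod 19 = 1 * (9 - 2) - 10 = 16

2P = (2, 16)


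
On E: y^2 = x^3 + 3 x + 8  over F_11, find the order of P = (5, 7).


Compute successive multiples of P until we hit O:
  1P = (5, 7)
  2P = (6, 0)
  3P = (5, 4)
  4P = O

ord(P) = 4


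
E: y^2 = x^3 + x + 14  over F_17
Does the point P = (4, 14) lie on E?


Check whether y^2 = x^3 + 1 x + 14 (mod 17) for (x, y) = (4, 14).
LHS: y^2 = 14^2 mod 17 = 9
RHS: x^3 + 1 x + 14 = 4^3 + 1*4 + 14 mod 17 = 14
LHS != RHS

No, not on the curve


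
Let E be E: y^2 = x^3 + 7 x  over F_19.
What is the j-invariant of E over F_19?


Delta = -16(4 a^3 + 27 b^2) mod 19 = 12
-1728 * (4 a)^3 = -1728 * (4*7)^3 mod 19 = 7
j = 7 * 12^(-1) mod 19 = 18

j = 18 (mod 19)


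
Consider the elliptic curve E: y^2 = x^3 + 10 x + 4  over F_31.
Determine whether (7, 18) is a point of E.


Check whether y^2 = x^3 + 10 x + 4 (mod 31) for (x, y) = (7, 18).
LHS: y^2 = 18^2 mod 31 = 14
RHS: x^3 + 10 x + 4 = 7^3 + 10*7 + 4 mod 31 = 14
LHS = RHS

Yes, on the curve


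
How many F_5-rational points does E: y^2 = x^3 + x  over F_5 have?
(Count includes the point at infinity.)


For each x in F_5, count y with y^2 = x^3 + 1 x + 0 mod 5:
  x = 0: RHS = 0, y in [0]  -> 1 point(s)
  x = 2: RHS = 0, y in [0]  -> 1 point(s)
  x = 3: RHS = 0, y in [0]  -> 1 point(s)
Affine points: 3. Add the point at infinity: total = 4.

#E(F_5) = 4


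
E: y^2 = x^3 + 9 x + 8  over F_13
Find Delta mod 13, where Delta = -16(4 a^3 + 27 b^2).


4 a^3 + 27 b^2 = 4*9^3 + 27*8^2 = 2916 + 1728 = 4644
Delta = -16 * (4644) = -74304
Delta mod 13 = 4

Delta = 4 (mod 13)


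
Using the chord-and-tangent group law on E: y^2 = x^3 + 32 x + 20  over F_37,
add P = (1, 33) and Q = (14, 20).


P != Q, so use the chord formula.
s = (y2 - y1) / (x2 - x1) = (24) / (13) mod 37 = 36
x3 = s^2 - x1 - x2 mod 37 = 36^2 - 1 - 14 = 23
y3 = s (x1 - x3) - y1 mod 37 = 36 * (1 - 23) - 33 = 26

P + Q = (23, 26)


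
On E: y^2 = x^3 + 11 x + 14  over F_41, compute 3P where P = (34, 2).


k = 3 = 11_2 (binary, LSB first: 11)
Double-and-add from P = (34, 2):
  bit 0 = 1: acc = O + (34, 2) = (34, 2)
  bit 1 = 1: acc = (34, 2) + (6, 38) = (6, 3)

3P = (6, 3)


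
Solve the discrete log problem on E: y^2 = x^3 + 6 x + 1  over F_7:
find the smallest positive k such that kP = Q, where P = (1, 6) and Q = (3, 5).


Enumerate multiples of P until we hit Q = (3, 5):
  1P = (1, 6)
  2P = (6, 6)
  3P = (0, 1)
  4P = (3, 5)
Match found at i = 4.

k = 4


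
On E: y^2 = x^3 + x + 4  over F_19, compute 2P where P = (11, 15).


Doubling: s = (3 x1^2 + a) / (2 y1)
s = (3*11^2 + 1) / (2*15) mod 19 = 2
x3 = s^2 - 2 x1 mod 19 = 2^2 - 2*11 = 1
y3 = s (x1 - x3) - y1 mod 19 = 2 * (11 - 1) - 15 = 5

2P = (1, 5)


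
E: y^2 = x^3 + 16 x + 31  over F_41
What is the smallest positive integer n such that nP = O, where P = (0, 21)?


Compute successive multiples of P until we hit O:
  1P = (0, 21)
  2P = (10, 24)
  3P = (11, 29)
  4P = (39, 14)
  5P = (4, 6)
  6P = (28, 2)
  7P = (36, 21)
  8P = (5, 20)
  ... (continuing to 32P)
  32P = O

ord(P) = 32


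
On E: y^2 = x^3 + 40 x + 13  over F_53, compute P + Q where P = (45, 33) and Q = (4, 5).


P != Q, so use the chord formula.
s = (y2 - y1) / (x2 - x1) = (25) / (12) mod 53 = 33
x3 = s^2 - x1 - x2 mod 53 = 33^2 - 45 - 4 = 33
y3 = s (x1 - x3) - y1 mod 53 = 33 * (45 - 33) - 33 = 45

P + Q = (33, 45)


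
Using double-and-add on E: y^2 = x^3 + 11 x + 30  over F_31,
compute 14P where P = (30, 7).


k = 14 = 1110_2 (binary, LSB first: 0111)
Double-and-add from P = (30, 7):
  bit 0 = 0: acc unchanged = O
  bit 1 = 1: acc = O + (3, 20) = (3, 20)
  bit 2 = 1: acc = (3, 20) + (8, 14) = (14, 18)
  bit 3 = 1: acc = (14, 18) + (23, 9) = (26, 25)

14P = (26, 25)


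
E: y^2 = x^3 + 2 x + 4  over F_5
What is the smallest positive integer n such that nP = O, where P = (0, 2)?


Compute successive multiples of P until we hit O:
  1P = (0, 2)
  2P = (4, 1)
  3P = (2, 1)
  4P = (2, 4)
  5P = (4, 4)
  6P = (0, 3)
  7P = O

ord(P) = 7


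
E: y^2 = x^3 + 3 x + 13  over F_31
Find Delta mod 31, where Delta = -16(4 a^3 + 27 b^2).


4 a^3 + 27 b^2 = 4*3^3 + 27*13^2 = 108 + 4563 = 4671
Delta = -16 * (4671) = -74736
Delta mod 31 = 5

Delta = 5 (mod 31)


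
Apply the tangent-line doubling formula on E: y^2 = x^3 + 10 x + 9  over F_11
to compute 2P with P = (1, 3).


Doubling: s = (3 x1^2 + a) / (2 y1)
s = (3*1^2 + 10) / (2*3) mod 11 = 4
x3 = s^2 - 2 x1 mod 11 = 4^2 - 2*1 = 3
y3 = s (x1 - x3) - y1 mod 11 = 4 * (1 - 3) - 3 = 0

2P = (3, 0)


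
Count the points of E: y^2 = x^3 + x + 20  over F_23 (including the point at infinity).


For each x in F_23, count y with y^2 = x^3 + 1 x + 20 mod 23:
  x = 3: RHS = 4, y in [2, 21]  -> 2 point(s)
  x = 5: RHS = 12, y in [9, 14]  -> 2 point(s)
  x = 6: RHS = 12, y in [9, 14]  -> 2 point(s)
  x = 7: RHS = 2, y in [5, 18]  -> 2 point(s)
  x = 10: RHS = 18, y in [8, 15]  -> 2 point(s)
  x = 12: RHS = 12, y in [9, 14]  -> 2 point(s)
  x = 14: RHS = 18, y in [8, 15]  -> 2 point(s)
  x = 15: RHS = 6, y in [11, 12]  -> 2 point(s)
  x = 20: RHS = 13, y in [6, 17]  -> 2 point(s)
  x = 22: RHS = 18, y in [8, 15]  -> 2 point(s)
Affine points: 20. Add the point at infinity: total = 21.

#E(F_23) = 21


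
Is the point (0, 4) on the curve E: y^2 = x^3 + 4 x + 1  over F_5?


Check whether y^2 = x^3 + 4 x + 1 (mod 5) for (x, y) = (0, 4).
LHS: y^2 = 4^2 mod 5 = 1
RHS: x^3 + 4 x + 1 = 0^3 + 4*0 + 1 mod 5 = 1
LHS = RHS

Yes, on the curve


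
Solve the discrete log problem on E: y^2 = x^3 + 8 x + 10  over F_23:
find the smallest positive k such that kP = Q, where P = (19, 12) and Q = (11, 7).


Enumerate multiples of P until we hit Q = (11, 7):
  1P = (19, 12)
  2P = (16, 18)
  3P = (15, 3)
  4P = (7, 15)
  5P = (10, 3)
  6P = (18, 12)
  7P = (9, 11)
  8P = (21, 20)
  9P = (22, 22)
  10P = (11, 7)
Match found at i = 10.

k = 10


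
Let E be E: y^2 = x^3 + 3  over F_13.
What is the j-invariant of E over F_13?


Delta = -16(4 a^3 + 27 b^2) mod 13 = 12
-1728 * (4 a)^3 = -1728 * (4*0)^3 mod 13 = 0
j = 0 * 12^(-1) mod 13 = 0

j = 0 (mod 13)


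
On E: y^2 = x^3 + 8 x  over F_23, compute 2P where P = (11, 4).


Doubling: s = (3 x1^2 + a) / (2 y1)
s = (3*11^2 + 8) / (2*4) mod 23 = 9
x3 = s^2 - 2 x1 mod 23 = 9^2 - 2*11 = 13
y3 = s (x1 - x3) - y1 mod 23 = 9 * (11 - 13) - 4 = 1

2P = (13, 1)


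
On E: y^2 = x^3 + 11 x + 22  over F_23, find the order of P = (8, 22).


Compute successive multiples of P until we hit O:
  1P = (8, 22)
  2P = (11, 18)
  3P = (16, 4)
  4P = (17, 4)
  5P = (2, 12)
  6P = (3, 17)
  7P = (13, 19)
  8P = (18, 7)
  ... (continuing to 23P)
  23P = O

ord(P) = 23


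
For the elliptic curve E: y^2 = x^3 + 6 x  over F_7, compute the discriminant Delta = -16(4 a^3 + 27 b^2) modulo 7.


4 a^3 + 27 b^2 = 4*6^3 + 27*0^2 = 864 + 0 = 864
Delta = -16 * (864) = -13824
Delta mod 7 = 1

Delta = 1 (mod 7)


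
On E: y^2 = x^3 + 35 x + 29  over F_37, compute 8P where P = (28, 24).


k = 8 = 1000_2 (binary, LSB first: 0001)
Double-and-add from P = (28, 24):
  bit 0 = 0: acc unchanged = O
  bit 1 = 0: acc unchanged = O
  bit 2 = 0: acc unchanged = O
  bit 3 = 1: acc = O + (2, 12) = (2, 12)

8P = (2, 12)


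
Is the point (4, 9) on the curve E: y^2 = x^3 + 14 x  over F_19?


Check whether y^2 = x^3 + 14 x + 0 (mod 19) for (x, y) = (4, 9).
LHS: y^2 = 9^2 mod 19 = 5
RHS: x^3 + 14 x + 0 = 4^3 + 14*4 + 0 mod 19 = 6
LHS != RHS

No, not on the curve


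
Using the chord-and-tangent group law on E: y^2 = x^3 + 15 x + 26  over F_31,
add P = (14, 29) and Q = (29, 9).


P != Q, so use the chord formula.
s = (y2 - y1) / (x2 - x1) = (11) / (15) mod 31 = 9
x3 = s^2 - x1 - x2 mod 31 = 9^2 - 14 - 29 = 7
y3 = s (x1 - x3) - y1 mod 31 = 9 * (14 - 7) - 29 = 3

P + Q = (7, 3)


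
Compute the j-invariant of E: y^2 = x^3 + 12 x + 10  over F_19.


Delta = -16(4 a^3 + 27 b^2) mod 19 = 13
-1728 * (4 a)^3 = -1728 * (4*12)^3 mod 19 = 12
j = 12 * 13^(-1) mod 19 = 17

j = 17 (mod 19)


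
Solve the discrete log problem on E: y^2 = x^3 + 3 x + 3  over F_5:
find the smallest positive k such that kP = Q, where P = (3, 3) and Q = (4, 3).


Enumerate multiples of P until we hit Q = (4, 3):
  1P = (3, 3)
  2P = (4, 2)
  3P = (4, 3)
Match found at i = 3.

k = 3


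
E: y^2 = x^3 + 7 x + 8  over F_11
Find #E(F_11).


For each x in F_11, count y with y^2 = x^3 + 7 x + 8 mod 11:
  x = 1: RHS = 5, y in [4, 7]  -> 2 point(s)
  x = 3: RHS = 1, y in [1, 10]  -> 2 point(s)
  x = 4: RHS = 1, y in [1, 10]  -> 2 point(s)
  x = 5: RHS = 3, y in [5, 6]  -> 2 point(s)
  x = 7: RHS = 4, y in [2, 9]  -> 2 point(s)
  x = 8: RHS = 4, y in [2, 9]  -> 2 point(s)
  x = 10: RHS = 0, y in [0]  -> 1 point(s)
Affine points: 13. Add the point at infinity: total = 14.

#E(F_11) = 14


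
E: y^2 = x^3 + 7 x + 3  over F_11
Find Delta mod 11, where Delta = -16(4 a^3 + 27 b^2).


4 a^3 + 27 b^2 = 4*7^3 + 27*3^2 = 1372 + 243 = 1615
Delta = -16 * (1615) = -25840
Delta mod 11 = 10

Delta = 10 (mod 11)


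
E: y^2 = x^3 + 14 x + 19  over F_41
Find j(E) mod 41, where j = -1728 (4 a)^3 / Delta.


Delta = -16(4 a^3 + 27 b^2) mod 41 = 40
-1728 * (4 a)^3 = -1728 * (4*14)^3 mod 41 = 4
j = 4 * 40^(-1) mod 41 = 37

j = 37 (mod 41)


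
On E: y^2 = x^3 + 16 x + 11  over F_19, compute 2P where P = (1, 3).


Doubling: s = (3 x1^2 + a) / (2 y1)
s = (3*1^2 + 16) / (2*3) mod 19 = 0
x3 = s^2 - 2 x1 mod 19 = 0^2 - 2*1 = 17
y3 = s (x1 - x3) - y1 mod 19 = 0 * (1 - 17) - 3 = 16

2P = (17, 16)


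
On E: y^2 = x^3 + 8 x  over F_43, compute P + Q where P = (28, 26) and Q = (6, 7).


P != Q, so use the chord formula.
s = (y2 - y1) / (x2 - x1) = (24) / (21) mod 43 = 38
x3 = s^2 - x1 - x2 mod 43 = 38^2 - 28 - 6 = 34
y3 = s (x1 - x3) - y1 mod 43 = 38 * (28 - 34) - 26 = 4

P + Q = (34, 4)


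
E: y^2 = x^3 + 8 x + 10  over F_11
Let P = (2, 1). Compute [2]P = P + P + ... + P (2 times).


k = 2 = 10_2 (binary, LSB first: 01)
Double-and-add from P = (2, 1):
  bit 0 = 0: acc unchanged = O
  bit 1 = 1: acc = O + (8, 5) = (8, 5)

2P = (8, 5)


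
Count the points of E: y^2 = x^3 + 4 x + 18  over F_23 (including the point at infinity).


For each x in F_23, count y with y^2 = x^3 + 4 x + 18 mod 23:
  x = 0: RHS = 18, y in [8, 15]  -> 2 point(s)
  x = 1: RHS = 0, y in [0]  -> 1 point(s)
  x = 4: RHS = 6, y in [11, 12]  -> 2 point(s)
  x = 5: RHS = 2, y in [5, 18]  -> 2 point(s)
  x = 9: RHS = 1, y in [1, 22]  -> 2 point(s)
  x = 10: RHS = 0, y in [0]  -> 1 point(s)
  x = 11: RHS = 13, y in [6, 17]  -> 2 point(s)
  x = 12: RHS = 0, y in [0]  -> 1 point(s)
  x = 13: RHS = 13, y in [6, 17]  -> 2 point(s)
  x = 14: RHS = 12, y in [9, 14]  -> 2 point(s)
  x = 15: RHS = 3, y in [7, 16]  -> 2 point(s)
  x = 17: RHS = 8, y in [10, 13]  -> 2 point(s)
  x = 20: RHS = 2, y in [5, 18]  -> 2 point(s)
  x = 21: RHS = 2, y in [5, 18]  -> 2 point(s)
  x = 22: RHS = 13, y in [6, 17]  -> 2 point(s)
Affine points: 27. Add the point at infinity: total = 28.

#E(F_23) = 28


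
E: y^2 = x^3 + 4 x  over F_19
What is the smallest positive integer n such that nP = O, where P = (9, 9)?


Compute successive multiples of P until we hit O:
  1P = (9, 9)
  2P = (1, 10)
  3P = (1, 9)
  4P = (9, 10)
  5P = O

ord(P) = 5


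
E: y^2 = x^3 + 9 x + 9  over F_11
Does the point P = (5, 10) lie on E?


Check whether y^2 = x^3 + 9 x + 9 (mod 11) for (x, y) = (5, 10).
LHS: y^2 = 10^2 mod 11 = 1
RHS: x^3 + 9 x + 9 = 5^3 + 9*5 + 9 mod 11 = 3
LHS != RHS

No, not on the curve


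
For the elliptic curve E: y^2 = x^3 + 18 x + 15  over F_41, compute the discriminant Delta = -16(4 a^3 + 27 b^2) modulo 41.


4 a^3 + 27 b^2 = 4*18^3 + 27*15^2 = 23328 + 6075 = 29403
Delta = -16 * (29403) = -470448
Delta mod 41 = 27

Delta = 27 (mod 41)


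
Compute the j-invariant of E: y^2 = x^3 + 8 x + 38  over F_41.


Delta = -16(4 a^3 + 27 b^2) mod 41 = 39
-1728 * (4 a)^3 = -1728 * (4*8)^3 mod 41 = 28
j = 28 * 39^(-1) mod 41 = 27

j = 27 (mod 41)


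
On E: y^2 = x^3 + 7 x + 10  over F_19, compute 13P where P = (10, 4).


k = 13 = 1101_2 (binary, LSB first: 1011)
Double-and-add from P = (10, 4):
  bit 0 = 1: acc = O + (10, 4) = (10, 4)
  bit 1 = 0: acc unchanged = (10, 4)
  bit 2 = 1: acc = (10, 4) + (17, 8) = (9, 2)
  bit 3 = 1: acc = (9, 2) + (4, 11) = (10, 15)

13P = (10, 15)


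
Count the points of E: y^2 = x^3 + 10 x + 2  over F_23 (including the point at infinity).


For each x in F_23, count y with y^2 = x^3 + 10 x + 2 mod 23:
  x = 0: RHS = 2, y in [5, 18]  -> 2 point(s)
  x = 1: RHS = 13, y in [6, 17]  -> 2 point(s)
  x = 3: RHS = 13, y in [6, 17]  -> 2 point(s)
  x = 5: RHS = 16, y in [4, 19]  -> 2 point(s)
  x = 6: RHS = 2, y in [5, 18]  -> 2 point(s)
  x = 7: RHS = 1, y in [1, 22]  -> 2 point(s)
  x = 9: RHS = 16, y in [4, 19]  -> 2 point(s)
  x = 13: RHS = 6, y in [11, 12]  -> 2 point(s)
  x = 15: RHS = 8, y in [10, 13]  -> 2 point(s)
  x = 16: RHS = 3, y in [7, 16]  -> 2 point(s)
  x = 17: RHS = 2, y in [5, 18]  -> 2 point(s)
  x = 19: RHS = 13, y in [6, 17]  -> 2 point(s)
Affine points: 24. Add the point at infinity: total = 25.

#E(F_23) = 25


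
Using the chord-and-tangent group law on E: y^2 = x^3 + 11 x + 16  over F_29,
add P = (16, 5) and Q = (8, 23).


P != Q, so use the chord formula.
s = (y2 - y1) / (x2 - x1) = (18) / (21) mod 29 = 5
x3 = s^2 - x1 - x2 mod 29 = 5^2 - 16 - 8 = 1
y3 = s (x1 - x3) - y1 mod 29 = 5 * (16 - 1) - 5 = 12

P + Q = (1, 12)


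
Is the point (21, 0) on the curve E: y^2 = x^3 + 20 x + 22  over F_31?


Check whether y^2 = x^3 + 20 x + 22 (mod 31) for (x, y) = (21, 0).
LHS: y^2 = 0^2 mod 31 = 0
RHS: x^3 + 20 x + 22 = 21^3 + 20*21 + 22 mod 31 = 0
LHS = RHS

Yes, on the curve


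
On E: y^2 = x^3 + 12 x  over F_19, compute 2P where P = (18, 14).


Doubling: s = (3 x1^2 + a) / (2 y1)
s = (3*18^2 + 12) / (2*14) mod 19 = 8
x3 = s^2 - 2 x1 mod 19 = 8^2 - 2*18 = 9
y3 = s (x1 - x3) - y1 mod 19 = 8 * (18 - 9) - 14 = 1

2P = (9, 1)


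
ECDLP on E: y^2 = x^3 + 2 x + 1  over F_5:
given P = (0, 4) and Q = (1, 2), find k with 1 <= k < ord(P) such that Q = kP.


Enumerate multiples of P until we hit Q = (1, 2):
  1P = (0, 4)
  2P = (1, 2)
Match found at i = 2.

k = 2


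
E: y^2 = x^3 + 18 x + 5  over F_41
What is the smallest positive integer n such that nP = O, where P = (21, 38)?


Compute successive multiples of P until we hit O:
  1P = (21, 38)
  2P = (3, 39)
  3P = (27, 17)
  4P = (36, 35)
  5P = (7, 33)
  6P = (33, 28)
  7P = (23, 32)
  8P = (6, 40)
  ... (continuing to 17P)
  17P = O

ord(P) = 17


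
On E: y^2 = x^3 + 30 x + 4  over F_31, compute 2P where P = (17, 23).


Doubling: s = (3 x1^2 + a) / (2 y1)
s = (3*17^2 + 30) / (2*23) mod 31 = 4
x3 = s^2 - 2 x1 mod 31 = 4^2 - 2*17 = 13
y3 = s (x1 - x3) - y1 mod 31 = 4 * (17 - 13) - 23 = 24

2P = (13, 24)


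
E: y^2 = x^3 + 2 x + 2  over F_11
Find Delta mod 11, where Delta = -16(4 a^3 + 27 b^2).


4 a^3 + 27 b^2 = 4*2^3 + 27*2^2 = 32 + 108 = 140
Delta = -16 * (140) = -2240
Delta mod 11 = 4

Delta = 4 (mod 11)


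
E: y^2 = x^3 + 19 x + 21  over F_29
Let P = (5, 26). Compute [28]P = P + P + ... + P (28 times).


k = 28 = 11100_2 (binary, LSB first: 00111)
Double-and-add from P = (5, 26):
  bit 0 = 0: acc unchanged = O
  bit 1 = 0: acc unchanged = O
  bit 2 = 1: acc = O + (22, 3) = (22, 3)
  bit 3 = 1: acc = (22, 3) + (19, 22) = (12, 11)
  bit 4 = 1: acc = (12, 11) + (20, 7) = (19, 7)

28P = (19, 7)


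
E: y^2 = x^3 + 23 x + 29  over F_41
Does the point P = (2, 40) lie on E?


Check whether y^2 = x^3 + 23 x + 29 (mod 41) for (x, y) = (2, 40).
LHS: y^2 = 40^2 mod 41 = 1
RHS: x^3 + 23 x + 29 = 2^3 + 23*2 + 29 mod 41 = 1
LHS = RHS

Yes, on the curve


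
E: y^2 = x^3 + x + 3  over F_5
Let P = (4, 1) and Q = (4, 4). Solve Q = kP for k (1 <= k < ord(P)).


Enumerate multiples of P until we hit Q = (4, 4):
  1P = (4, 1)
  2P = (1, 0)
  3P = (4, 4)
Match found at i = 3.

k = 3


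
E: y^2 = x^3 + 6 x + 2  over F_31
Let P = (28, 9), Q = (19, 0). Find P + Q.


P != Q, so use the chord formula.
s = (y2 - y1) / (x2 - x1) = (22) / (22) mod 31 = 1
x3 = s^2 - x1 - x2 mod 31 = 1^2 - 28 - 19 = 16
y3 = s (x1 - x3) - y1 mod 31 = 1 * (28 - 16) - 9 = 3

P + Q = (16, 3)


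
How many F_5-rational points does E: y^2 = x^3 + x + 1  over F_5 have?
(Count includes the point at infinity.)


For each x in F_5, count y with y^2 = x^3 + 1 x + 1 mod 5:
  x = 0: RHS = 1, y in [1, 4]  -> 2 point(s)
  x = 2: RHS = 1, y in [1, 4]  -> 2 point(s)
  x = 3: RHS = 1, y in [1, 4]  -> 2 point(s)
  x = 4: RHS = 4, y in [2, 3]  -> 2 point(s)
Affine points: 8. Add the point at infinity: total = 9.

#E(F_5) = 9


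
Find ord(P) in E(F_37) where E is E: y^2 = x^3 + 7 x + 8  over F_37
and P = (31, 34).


Compute successive multiples of P until we hit O:
  1P = (31, 34)
  2P = (33, 29)
  3P = (7, 17)
  4P = (11, 11)
  5P = (4, 10)
  6P = (27, 23)
  7P = (12, 9)
  8P = (15, 26)
  ... (continuing to 40P)
  40P = O

ord(P) = 40


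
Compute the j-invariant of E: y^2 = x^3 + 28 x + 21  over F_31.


Delta = -16(4 a^3 + 27 b^2) mod 31 = 6
-1728 * (4 a)^3 = -1728 * (4*28)^3 mod 31 = 2
j = 2 * 6^(-1) mod 31 = 21

j = 21 (mod 31)


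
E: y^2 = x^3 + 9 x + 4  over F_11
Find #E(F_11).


For each x in F_11, count y with y^2 = x^3 + 9 x + 4 mod 11:
  x = 0: RHS = 4, y in [2, 9]  -> 2 point(s)
  x = 1: RHS = 3, y in [5, 6]  -> 2 point(s)
  x = 3: RHS = 3, y in [5, 6]  -> 2 point(s)
  x = 4: RHS = 5, y in [4, 7]  -> 2 point(s)
  x = 5: RHS = 9, y in [3, 8]  -> 2 point(s)
  x = 7: RHS = 3, y in [5, 6]  -> 2 point(s)
  x = 8: RHS = 5, y in [4, 7]  -> 2 point(s)
  x = 9: RHS = 0, y in [0]  -> 1 point(s)
  x = 10: RHS = 5, y in [4, 7]  -> 2 point(s)
Affine points: 17. Add the point at infinity: total = 18.

#E(F_11) = 18


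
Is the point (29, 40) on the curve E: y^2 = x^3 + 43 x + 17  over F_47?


Check whether y^2 = x^3 + 43 x + 17 (mod 47) for (x, y) = (29, 40).
LHS: y^2 = 40^2 mod 47 = 2
RHS: x^3 + 43 x + 17 = 29^3 + 43*29 + 17 mod 47 = 38
LHS != RHS

No, not on the curve


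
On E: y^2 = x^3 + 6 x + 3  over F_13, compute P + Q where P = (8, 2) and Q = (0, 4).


P != Q, so use the chord formula.
s = (y2 - y1) / (x2 - x1) = (2) / (5) mod 13 = 3
x3 = s^2 - x1 - x2 mod 13 = 3^2 - 8 - 0 = 1
y3 = s (x1 - x3) - y1 mod 13 = 3 * (8 - 1) - 2 = 6

P + Q = (1, 6)


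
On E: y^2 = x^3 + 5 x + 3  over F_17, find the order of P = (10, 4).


Compute successive multiples of P until we hit O:
  1P = (10, 4)
  2P = (1, 14)
  3P = (15, 11)
  4P = (13, 2)
  5P = (2, 2)
  6P = (4, 6)
  7P = (5, 0)
  8P = (4, 11)
  ... (continuing to 14P)
  14P = O

ord(P) = 14


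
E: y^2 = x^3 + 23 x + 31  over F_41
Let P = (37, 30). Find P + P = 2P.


Doubling: s = (3 x1^2 + a) / (2 y1)
s = (3*37^2 + 23) / (2*30) mod 41 = 21
x3 = s^2 - 2 x1 mod 41 = 21^2 - 2*37 = 39
y3 = s (x1 - x3) - y1 mod 41 = 21 * (37 - 39) - 30 = 10

2P = (39, 10)


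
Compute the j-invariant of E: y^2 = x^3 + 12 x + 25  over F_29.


Delta = -16(4 a^3 + 27 b^2) mod 29 = 4
-1728 * (4 a)^3 = -1728 * (4*12)^3 mod 29 = 6
j = 6 * 4^(-1) mod 29 = 16

j = 16 (mod 29)
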